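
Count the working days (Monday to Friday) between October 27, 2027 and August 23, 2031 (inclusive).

998 weekdays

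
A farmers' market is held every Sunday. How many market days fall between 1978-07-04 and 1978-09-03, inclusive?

9 Sundays

1978-07-04 is a Tuesday.
From 1978-07-04 to 1978-09-03 is 62 days inclusive.
62 = 7 × 8 + 6, so there are 8 full weeks plus 6 extra days.
Each full week contributes one Sunday: 8 so far.
The 6 extra days are Tue, Wed, Thu, Fri, Sat, Sun — 1 of them qualifies.
Total: 8 + 1 = 9.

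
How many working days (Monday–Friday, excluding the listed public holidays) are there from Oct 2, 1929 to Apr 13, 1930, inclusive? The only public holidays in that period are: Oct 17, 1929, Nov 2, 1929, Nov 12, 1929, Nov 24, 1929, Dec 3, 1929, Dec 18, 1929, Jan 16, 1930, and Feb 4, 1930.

132 working days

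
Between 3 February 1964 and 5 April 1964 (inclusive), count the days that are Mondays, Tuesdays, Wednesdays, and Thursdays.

3 February 1964 is a Monday.
From 3 February 1964 to 5 April 1964 is 63 days inclusive.
63 = 7 × 9, so the span is exactly 9 full weeks.
Each full week contributes 4 days from the set (Mon, Tue, Wed, Thu): 9 × 4 = 36.

36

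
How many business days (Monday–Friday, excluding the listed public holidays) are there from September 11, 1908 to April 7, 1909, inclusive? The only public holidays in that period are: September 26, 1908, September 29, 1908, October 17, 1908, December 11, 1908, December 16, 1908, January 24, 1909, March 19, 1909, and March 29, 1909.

September 11, 1908 is a Friday.
From September 11, 1908 to April 7, 1909 is 209 days inclusive.
209 = 7 × 29 + 6, so there are 29 full weeks plus 6 extra days.
Each full week contributes 5 weekdays (Mon–Fri): 29 × 5 = 145.
The 6 extra days are Fri, Sat, Sun, Mon, Tue, Wed — 4 of them qualify.
Total: 145 + 4 = 149.
Holidays: September 26, 1908 (Sat); September 29, 1908 (Tue); October 17, 1908 (Sat); December 11, 1908 (Fri); December 16, 1908 (Wed); January 24, 1909 (Sun); March 19, 1909 (Fri); March 29, 1909 (Mon).
5 of the 8 holidays fall on weekdays; the rest are weekends and were already excluded.
Business days: 149 − 5 = 144.

144 business days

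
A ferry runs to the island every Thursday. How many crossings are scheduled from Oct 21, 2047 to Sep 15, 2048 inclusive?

Oct 21, 2047 is a Monday.
That's 331 days from start to end, counting both.
331 = 7 × 47 + 2, so there are 47 full weeks plus 2 extra days.
Each full week contributes one Thursday: 47 so far.
The 2 extra days are Monday, Tuesday — none qualify.
Total: 47 + 0 = 47.

47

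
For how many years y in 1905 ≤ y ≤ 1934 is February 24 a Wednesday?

4

Day of week of February 24 in each year:
1905: Fri, 1906: Sat, 1907: Sun, 1908: Mon, 1909: Wed ✓, 1910: Thu, 1911: Fri, 1912: Sat, 1913: Mon, 1914: Tue, 1915: Wed ✓, 1916: Thu, 1917: Sat, 1918: Sun, 1919: Mon, 1920: Tue, 1921: Thu, 1922: Fri, 1923: Sat, 1924: Sun, 1925: Tue, 1926: Wed ✓, 1927: Thu, 1928: Fri, 1929: Sun, 1930: Mon, 1931: Tue, 1932: Wed ✓, 1933: Fri, 1934: Sat
Wednesdays: 1909, 1915, 1926, 1932.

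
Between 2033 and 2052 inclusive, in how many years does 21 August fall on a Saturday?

2

Day of week of August 21 in each year:
2033: Sun, 2034: Mon, 2035: Tue, 2036: Thu, 2037: Fri, 2038: Sat ✓, 2039: Sun, 2040: Tue, 2041: Wed, 2042: Thu, 2043: Fri, 2044: Sun, 2045: Mon, 2046: Tue, 2047: Wed, 2048: Fri, 2049: Sat ✓, 2050: Sun, 2051: Mon, 2052: Wed
Saturdays: 2038, 2049.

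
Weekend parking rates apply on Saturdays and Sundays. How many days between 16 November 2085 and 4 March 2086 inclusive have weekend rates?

32

16 November 2085 is a Friday.
That's 109 days from start to end, counting both.
109 = 7 × 15 + 4, so there are 15 full weeks plus 4 extra days.
Each full week contributes 2 weekend days (Sat, Sun): 15 × 2 = 30.
The 4 extra days are Friday, Saturday, Sunday, Monday — 2 of them qualify.
Total: 30 + 2 = 32.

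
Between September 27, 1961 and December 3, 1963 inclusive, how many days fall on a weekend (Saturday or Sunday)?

September 27, 1961 is a Wednesday.
From September 27, 1961 to December 3, 1963 is 798 days inclusive.
798 = 7 × 114, so the span is exactly 114 full weeks.
Each full week contributes 2 weekend days (Sat, Sun): 114 × 2 = 228.
Total: 228.

228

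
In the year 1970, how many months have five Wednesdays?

4

A month has five Wednesdays exactly when Wednesday falls within its first (length − 28) days.
Jan: 31 days, starts Thu → 5 of Thu, Fri, Sat
Feb: 28 days, starts Sun → 5 of (none)
Mar: 31 days, starts Sun → 5 of Sun, Mon, Tue
Apr: 30 days, starts Wed → 5 of Wed, Thu ✓
May: 31 days, starts Fri → 5 of Fri, Sat, Sun
Jun: 30 days, starts Mon → 5 of Mon, Tue
Jul: 31 days, starts Wed → 5 of Wed, Thu, Fri ✓
Aug: 31 days, starts Sat → 5 of Sat, Sun, Mon
Sep: 30 days, starts Tue → 5 of Tue, Wed ✓
Oct: 31 days, starts Thu → 5 of Thu, Fri, Sat
Nov: 30 days, starts Sun → 5 of Sun, Mon
Dec: 31 days, starts Tue → 5 of Tue, Wed, Thu ✓
Months with five Wednesdays: Apr, Jul, Sep, Dec.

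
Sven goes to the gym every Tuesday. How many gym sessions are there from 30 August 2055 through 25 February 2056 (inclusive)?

30 August 2055 is a Monday.
That's 180 days from start to end, counting both.
180 = 7 × 25 + 5, so there are 25 full weeks plus 5 extra days.
Each full week contributes one Tuesday: 25 so far.
The 5 extra days are Mon, Tue, Wed, Thu, Fri — 1 of them qualifies.
Total: 25 + 1 = 26.

26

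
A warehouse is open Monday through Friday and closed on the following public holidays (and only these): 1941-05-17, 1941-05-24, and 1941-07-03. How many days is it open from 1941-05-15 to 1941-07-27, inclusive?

51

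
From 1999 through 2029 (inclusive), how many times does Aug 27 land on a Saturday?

Day of week of August 27 in each year:
1999: Fri, 2000: Sun, 2001: Mon, 2002: Tue, 2003: Wed, 2004: Fri, 2005: Sat ✓, 2006: Sun, 2007: Mon, 2008: Wed, 2009: Thu, 2010: Fri, 2011: Sat ✓, 2012: Mon, 2013: Tue, 2014: Wed, 2015: Thu, 2016: Sat ✓, 2017: Sun, 2018: Mon, 2019: Tue, 2020: Thu, 2021: Fri, 2022: Sat ✓, 2023: Sun, 2024: Tue, 2025: Wed, 2026: Thu, 2027: Fri, 2028: Sun, 2029: Mon
Saturdays: 2005, 2011, 2016, 2022.

4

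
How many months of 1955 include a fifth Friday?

4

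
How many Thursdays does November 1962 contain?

5

November 1, 1962 is a Thursday.
That's 30 days from start to end, counting both.
30 = 7 × 4 + 2, so there are 4 full weeks plus 2 extra days.
Each full week contributes one Thursday: 4 so far.
The 2 extra days are Thu, Fri — 1 of them qualifies.
Total: 4 + 1 = 5.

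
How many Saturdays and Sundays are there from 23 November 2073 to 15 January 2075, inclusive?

120

23 November 2073 is a Thursday.
The range spans 419 days (inclusive of both endpoints).
419 = 7 × 59 + 6, so there are 59 full weeks plus 6 extra days.
Each full week contributes 2 weekend days (Sat, Sun): 59 × 2 = 118.
The 6 extra days are Thu, Fri, Sat, Sun, Mon, Tue — 2 of them qualify.
Total: 118 + 2 = 120.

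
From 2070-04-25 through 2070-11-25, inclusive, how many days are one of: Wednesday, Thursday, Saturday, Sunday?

122

2070-04-25 is a Friday.
From 2070-04-25 to 2070-11-25 is 215 days inclusive.
215 = 7 × 30 + 5, so there are 30 full weeks plus 5 extra days.
Each full week contributes 4 days from the set (Wed, Thu, Sat, Sun): 30 × 4 = 120.
The 5 extra days are Friday, Saturday, Sunday, Monday, Tuesday — 2 of them qualify.
Total: 120 + 2 = 122.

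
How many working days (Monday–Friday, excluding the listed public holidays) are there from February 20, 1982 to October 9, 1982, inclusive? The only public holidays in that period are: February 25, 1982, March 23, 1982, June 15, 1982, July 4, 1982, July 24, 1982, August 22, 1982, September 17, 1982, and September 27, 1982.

160 working days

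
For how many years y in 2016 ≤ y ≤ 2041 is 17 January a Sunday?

4

Day of week of January 17 in each year:
2016: Sun ✓, 2017: Tue, 2018: Wed, 2019: Thu, 2020: Fri, 2021: Sun ✓, 2022: Mon, 2023: Tue, 2024: Wed, 2025: Fri, 2026: Sat, 2027: Sun ✓, 2028: Mon, 2029: Wed, 2030: Thu, 2031: Fri, 2032: Sat, 2033: Mon, 2034: Tue, 2035: Wed, 2036: Thu, 2037: Sat, 2038: Sun ✓, 2039: Mon, 2040: Tue, 2041: Thu
Sundays: 2016, 2021, 2027, 2038.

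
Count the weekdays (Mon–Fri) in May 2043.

May 1, 2043 is a Friday.
That's 31 days from start to end, counting both.
31 = 7 × 4 + 3, so there are 4 full weeks plus 3 extra days.
Each full week contributes 5 weekdays (Mon–Fri): 4 × 5 = 20.
The 3 extra days are Friday, Saturday, Sunday — 1 of them qualifies.
Total: 20 + 1 = 21.

21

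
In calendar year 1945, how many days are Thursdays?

52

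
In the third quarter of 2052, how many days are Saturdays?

2052-07-01 is a Monday.
From 2052-07-01 to 2052-09-30 is 92 days inclusive.
92 = 7 × 13 + 1, so there are 13 full weeks plus 1 extra day.
Each full week contributes one Saturday: 13 so far.
The 1 extra day is Monday — none qualify.
Total: 13 + 0 = 13.

13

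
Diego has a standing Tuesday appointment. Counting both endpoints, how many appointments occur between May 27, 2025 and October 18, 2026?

73 Tuesdays

May 27, 2025 is a Tuesday.
The range spans 510 days (inclusive of both endpoints).
510 = 7 × 72 + 6, so there are 72 full weeks plus 6 extra days.
Each full week contributes one Tuesday: 72 so far.
The 6 extra days are Tue, Wed, Thu, Fri, Sat, Sun — 1 of them qualifies.
Total: 72 + 1 = 73.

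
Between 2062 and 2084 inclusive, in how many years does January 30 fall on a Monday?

4

Day of week of January 30 in each year:
2062: Mon ✓, 2063: Tue, 2064: Wed, 2065: Fri, 2066: Sat, 2067: Sun, 2068: Mon ✓, 2069: Wed, 2070: Thu, 2071: Fri, 2072: Sat, 2073: Mon ✓, 2074: Tue, 2075: Wed, 2076: Thu, 2077: Sat, 2078: Sun, 2079: Mon ✓, 2080: Tue, 2081: Thu, 2082: Fri, 2083: Sat, 2084: Sun
Mondays: 2062, 2068, 2073, 2079.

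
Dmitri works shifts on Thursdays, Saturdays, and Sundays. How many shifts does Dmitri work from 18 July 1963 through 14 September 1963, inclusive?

18 July 1963 is a Thursday.
From 18 July 1963 to 14 September 1963 is 59 days inclusive.
59 = 7 × 8 + 3, so there are 8 full weeks plus 3 extra days.
Each full week contributes 3 days from the set (Thu, Sat, Sun): 8 × 3 = 24.
The 3 extra days are Thu, Fri, Sat — 2 of them qualify.
Total: 24 + 2 = 26.

26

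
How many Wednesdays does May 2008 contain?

4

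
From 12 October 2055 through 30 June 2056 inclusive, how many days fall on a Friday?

38

12 October 2055 is a Tuesday.
The range spans 263 days (inclusive of both endpoints).
263 = 7 × 37 + 4, so there are 37 full weeks plus 4 extra days.
Each full week contributes one Friday: 37 so far.
The 4 extra days are Tue, Wed, Thu, Fri — 1 of them qualifies.
Total: 37 + 1 = 38.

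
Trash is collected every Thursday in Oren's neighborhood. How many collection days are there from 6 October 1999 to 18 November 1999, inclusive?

6 October 1999 is a Wednesday.
The range spans 44 days (inclusive of both endpoints).
44 = 7 × 6 + 2, so there are 6 full weeks plus 2 extra days.
Each full week contributes one Thursday: 6 so far.
The 2 extra days are Wed, Thu — 1 of them qualifies.
Total: 6 + 1 = 7.

7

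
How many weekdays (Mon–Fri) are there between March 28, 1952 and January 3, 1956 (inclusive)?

983 weekdays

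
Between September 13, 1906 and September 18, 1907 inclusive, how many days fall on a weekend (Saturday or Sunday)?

106

September 13, 1906 is a Thursday.
The range spans 371 days (inclusive of both endpoints).
371 = 7 × 53, so the span is exactly 53 full weeks.
Each full week contributes 2 weekend days (Sat, Sun): 53 × 2 = 106.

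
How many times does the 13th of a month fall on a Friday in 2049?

1

The 13th falls on a Friday when the month's 13th has weekday Fri.
Jan 13 is Wed; Feb 13 is Sat; Mar 13 is Sat; Apr 13 is Tue; May 13 is Thu; Jun 13 is Sun; Jul 13 is Tue; Aug 13 is Fri ✓; Sep 13 is Mon; Oct 13 is Wed; Nov 13 is Sat; Dec 13 is Mon.
Friday the 13ths: Aug.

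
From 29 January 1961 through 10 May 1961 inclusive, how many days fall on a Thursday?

14 Thursdays

29 January 1961 is a Sunday.
That's 102 days from start to end, counting both.
102 = 7 × 14 + 4, so there are 14 full weeks plus 4 extra days.
Each full week contributes one Thursday: 14 so far.
The 4 extra days are Sun, Mon, Tue, Wed — none qualify.
Total: 14 + 0 = 14.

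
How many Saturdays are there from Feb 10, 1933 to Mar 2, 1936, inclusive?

Feb 10, 1933 is a Friday.
From Feb 10, 1933 to Mar 2, 1936 is 1117 days inclusive.
1117 = 7 × 159 + 4, so there are 159 full weeks plus 4 extra days.
Each full week contributes one Saturday: 159 so far.
The 4 extra days are Fri, Sat, Sun, Mon — 1 of them qualifies.
Total: 159 + 1 = 160.

160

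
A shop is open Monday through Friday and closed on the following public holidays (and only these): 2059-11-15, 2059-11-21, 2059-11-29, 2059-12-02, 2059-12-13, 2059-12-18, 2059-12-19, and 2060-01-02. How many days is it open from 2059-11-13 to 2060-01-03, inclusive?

32 working days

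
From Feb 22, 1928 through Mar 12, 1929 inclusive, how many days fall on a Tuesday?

Feb 22, 1928 is a Wednesday.
From Feb 22, 1928 to Mar 12, 1929 is 385 days inclusive.
385 = 7 × 55, so the span is exactly 55 full weeks.
Each full week contributes one Tuesday: 55 so far.
Total: 55.

55 Tuesdays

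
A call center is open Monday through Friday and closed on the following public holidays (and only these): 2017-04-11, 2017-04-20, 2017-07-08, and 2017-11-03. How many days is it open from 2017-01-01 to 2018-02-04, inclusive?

282

2017-01-01 is a Sunday.
That's 400 days from start to end, counting both.
400 = 7 × 57 + 1, so there are 57 full weeks plus 1 extra day.
Each full week contributes 5 weekdays (Mon–Fri): 57 × 5 = 285.
The 1 extra day is Sun — none qualify.
Total: 285 + 0 = 285.
Holidays: 2017-04-11 (Tue); 2017-04-20 (Thu); 2017-07-08 (Sat); 2017-11-03 (Fri).
3 of the 4 holidays fall on weekdays; the rest are weekends and were already excluded.
Business days: 285 − 3 = 282.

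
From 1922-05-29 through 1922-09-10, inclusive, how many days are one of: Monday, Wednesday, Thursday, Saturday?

60

1922-05-29 is a Monday.
The range spans 105 days (inclusive of both endpoints).
105 = 7 × 15, so the span is exactly 15 full weeks.
Each full week contributes 4 days from the set (Mon, Wed, Thu, Sat): 15 × 4 = 60.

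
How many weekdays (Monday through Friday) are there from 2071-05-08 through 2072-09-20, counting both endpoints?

2071-05-08 is a Friday.
That's 502 days from start to end, counting both.
502 = 7 × 71 + 5, so there are 71 full weeks plus 5 extra days.
Each full week contributes 5 weekdays (Mon–Fri): 71 × 5 = 355.
The 5 extra days are Fri, Sat, Sun, Mon, Tue — 3 of them qualify.
Total: 355 + 3 = 358.

358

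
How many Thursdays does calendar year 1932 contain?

52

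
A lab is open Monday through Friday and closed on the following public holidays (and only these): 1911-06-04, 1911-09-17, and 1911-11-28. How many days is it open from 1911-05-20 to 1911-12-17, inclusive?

1911-05-20 is a Saturday.
The range spans 212 days (inclusive of both endpoints).
212 = 7 × 30 + 2, so there are 30 full weeks plus 2 extra days.
Each full week contributes 5 weekdays (Mon–Fri): 30 × 5 = 150.
The 2 extra days are Sat, Sun — none qualify.
Total: 150 + 0 = 150.
Holidays: 1911-06-04 (Sun); 1911-09-17 (Sun); 1911-11-28 (Tue).
1 of the 3 holidays fall on weekdays; the rest are weekends and were already excluded.
Business days: 150 − 1 = 149.

149 business days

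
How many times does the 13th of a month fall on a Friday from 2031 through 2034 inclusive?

Friday-the-13ths by year:
2031: Jun
2032: Feb, Aug
2033: May
2034: Jan, Oct

6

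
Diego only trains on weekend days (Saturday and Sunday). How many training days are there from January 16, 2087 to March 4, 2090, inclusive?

327

January 16, 2087 is a Thursday.
That's 1144 days from start to end, counting both.
1144 = 7 × 163 + 3, so there are 163 full weeks plus 3 extra days.
Each full week contributes 2 weekend days (Sat, Sun): 163 × 2 = 326.
The 3 extra days are Thu, Fri, Sat — 1 of them qualifies.
Total: 326 + 1 = 327.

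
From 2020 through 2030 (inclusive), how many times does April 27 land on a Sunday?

Day of week of April 27 in each year:
2020: Mon, 2021: Tue, 2022: Wed, 2023: Thu, 2024: Sat, 2025: Sun ✓, 2026: Mon, 2027: Tue, 2028: Thu, 2029: Fri, 2030: Sat
Sundays: 2025.

1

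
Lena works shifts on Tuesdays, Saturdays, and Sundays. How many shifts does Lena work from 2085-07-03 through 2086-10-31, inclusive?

2085-07-03 is a Tuesday.
That's 486 days from start to end, counting both.
486 = 7 × 69 + 3, so there are 69 full weeks plus 3 extra days.
Each full week contributes 3 days from the set (Tue, Sat, Sun): 69 × 3 = 207.
The 3 extra days are Tuesday, Wednesday, Thursday — 1 of them qualifies.
Total: 207 + 1 = 208.

208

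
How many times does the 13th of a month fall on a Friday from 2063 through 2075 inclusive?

Friday-the-13ths by year:
2063: Apr, Jul
2064: Jun
2065: Feb, Mar, Nov
2066: Aug
2067: May
2068: Jan, Apr, Jul
2069: Sep, Dec
2070: Jun
2071: Feb, Mar, Nov
2072: May
2073: Jan, Oct
2074: Apr, Jul
2075: Sep, Dec

24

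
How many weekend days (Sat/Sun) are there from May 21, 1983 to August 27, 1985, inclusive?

May 21, 1983 is a Saturday.
From May 21, 1983 to August 27, 1985 is 830 days inclusive.
830 = 7 × 118 + 4, so there are 118 full weeks plus 4 extra days.
Each full week contributes 2 weekend days (Sat, Sun): 118 × 2 = 236.
The 4 extra days are Saturday, Sunday, Monday, Tuesday — 2 of them qualify.
Total: 236 + 2 = 238.

238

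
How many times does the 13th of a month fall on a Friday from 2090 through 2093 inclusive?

Friday-the-13ths by year:
2090: Jan, Oct
2091: Apr, Jul
2092: Jun
2093: Feb, Mar, Nov

8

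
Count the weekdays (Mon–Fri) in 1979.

Jan 1, 1979 is a Monday.
That's 365 days from start to end, counting both.
365 = 7 × 52 + 1, so there are 52 full weeks plus 1 extra day.
Each full week contributes 5 weekdays (Mon–Fri): 52 × 5 = 260.
The 1 extra day is Mon — 1 of them qualifies.
Total: 260 + 1 = 261.

261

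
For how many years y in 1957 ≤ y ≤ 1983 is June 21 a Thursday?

3

Day of week of June 21 in each year:
1957: Fri, 1958: Sat, 1959: Sun, 1960: Tue, 1961: Wed, 1962: Thu ✓, 1963: Fri, 1964: Sun, 1965: Mon, 1966: Tue, 1967: Wed, 1968: Fri, 1969: Sat, 1970: Sun, 1971: Mon, 1972: Wed, 1973: Thu ✓, 1974: Fri, 1975: Sat, 1976: Mon, 1977: Tue, 1978: Wed, 1979: Thu ✓, 1980: Sat, 1981: Sun, 1982: Mon, 1983: Tue
Thursdays: 1962, 1973, 1979.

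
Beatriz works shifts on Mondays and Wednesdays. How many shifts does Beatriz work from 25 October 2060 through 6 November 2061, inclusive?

25 October 2060 is a Monday.
From 25 October 2060 to 6 November 2061 is 378 days inclusive.
378 = 7 × 54, so the span is exactly 54 full weeks.
Each full week contributes 2 days from the set (Mon, Wed): 54 × 2 = 108.
Total: 108.

108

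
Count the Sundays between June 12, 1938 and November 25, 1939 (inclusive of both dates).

June 12, 1938 is a Sunday.
From June 12, 1938 to November 25, 1939 is 532 days inclusive.
532 = 7 × 76, so the span is exactly 76 full weeks.
Each full week contributes one Sunday: 76 so far.

76 Sundays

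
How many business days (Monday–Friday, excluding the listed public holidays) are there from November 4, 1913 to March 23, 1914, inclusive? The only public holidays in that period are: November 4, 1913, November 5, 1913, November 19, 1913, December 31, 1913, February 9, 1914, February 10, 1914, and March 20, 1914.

93 business days

November 4, 1913 is a Tuesday.
The range spans 140 days (inclusive of both endpoints).
140 = 7 × 20, so the span is exactly 20 full weeks.
Each full week contributes 5 weekdays (Mon–Fri): 20 × 5 = 100.
Holidays: November 4, 1913 (Tue); November 5, 1913 (Wed); November 19, 1913 (Wed); December 31, 1913 (Wed); February 9, 1914 (Mon); February 10, 1914 (Tue); March 20, 1914 (Fri).
All 7 holidays fall on weekdays, so subtract 7.
Business days: 100 − 7 = 93.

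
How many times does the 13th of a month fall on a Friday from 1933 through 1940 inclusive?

14

Friday-the-13ths by year:
1933: Jan, Oct
1934: Apr, Jul
1935: Sep, Dec
1936: Mar, Nov
1937: Aug
1938: May
1939: Jan, Oct
1940: Sep, Dec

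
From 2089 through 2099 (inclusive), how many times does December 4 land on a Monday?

1

Day of week of December 4 in each year:
2089: Sun, 2090: Mon ✓, 2091: Tue, 2092: Thu, 2093: Fri, 2094: Sat, 2095: Sun, 2096: Tue, 2097: Wed, 2098: Thu, 2099: Fri
Mondays: 2090.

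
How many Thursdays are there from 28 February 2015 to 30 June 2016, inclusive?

70

28 February 2015 is a Saturday.
The range spans 489 days (inclusive of both endpoints).
489 = 7 × 69 + 6, so there are 69 full weeks plus 6 extra days.
Each full week contributes one Thursday: 69 so far.
The 6 extra days are Sat, Sun, Mon, Tue, Wed, Thu — 1 of them qualifies.
Total: 69 + 1 = 70.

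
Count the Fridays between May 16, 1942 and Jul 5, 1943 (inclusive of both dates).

May 16, 1942 is a Saturday.
From May 16, 1942 to Jul 5, 1943 is 416 days inclusive.
416 = 7 × 59 + 3, so there are 59 full weeks plus 3 extra days.
Each full week contributes one Friday: 59 so far.
The 3 extra days are Saturday, Sunday, Monday — none qualify.
Total: 59 + 0 = 59.

59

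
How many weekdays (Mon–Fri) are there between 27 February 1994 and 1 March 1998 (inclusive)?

27 February 1994 is a Sunday.
The range spans 1464 days (inclusive of both endpoints).
1464 = 7 × 209 + 1, so there are 209 full weeks plus 1 extra day.
Each full week contributes 5 weekdays (Mon–Fri): 209 × 5 = 1045.
The 1 extra day is Sun — none qualify.
Total: 1045 + 0 = 1045.

1045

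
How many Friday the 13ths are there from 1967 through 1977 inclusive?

18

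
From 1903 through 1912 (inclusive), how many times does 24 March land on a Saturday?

1

Day of week of March 24 in each year:
1903: Tue, 1904: Thu, 1905: Fri, 1906: Sat ✓, 1907: Sun, 1908: Tue, 1909: Wed, 1910: Thu, 1911: Fri, 1912: Sun
Saturdays: 1906.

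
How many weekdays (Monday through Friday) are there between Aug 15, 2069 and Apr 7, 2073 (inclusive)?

Aug 15, 2069 is a Thursday.
From Aug 15, 2069 to Apr 7, 2073 is 1332 days inclusive.
1332 = 7 × 190 + 2, so there are 190 full weeks plus 2 extra days.
Each full week contributes 5 weekdays (Mon–Fri): 190 × 5 = 950.
The 2 extra days are Thu, Fri — 2 of them qualify.
Total: 950 + 2 = 952.

952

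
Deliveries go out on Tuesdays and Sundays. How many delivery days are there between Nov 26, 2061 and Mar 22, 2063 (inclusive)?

138

Nov 26, 2061 is a Saturday.
The range spans 482 days (inclusive of both endpoints).
482 = 7 × 68 + 6, so there are 68 full weeks plus 6 extra days.
Each full week contributes 2 days from the set (Tue, Sun): 68 × 2 = 136.
The 6 extra days are Saturday, Sunday, Monday, Tuesday, Wednesday, Thursday — 2 of them qualify.
Total: 136 + 2 = 138.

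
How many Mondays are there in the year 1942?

1 January 1942 is a Thursday.
The range spans 365 days (inclusive of both endpoints).
365 = 7 × 52 + 1, so there are 52 full weeks plus 1 extra day.
Each full week contributes one Monday: 52 so far.
The 1 extra day is Thursday — none qualify.
Total: 52 + 0 = 52.

52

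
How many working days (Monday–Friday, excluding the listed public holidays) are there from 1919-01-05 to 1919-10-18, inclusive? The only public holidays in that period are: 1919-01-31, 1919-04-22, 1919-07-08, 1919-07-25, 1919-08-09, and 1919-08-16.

201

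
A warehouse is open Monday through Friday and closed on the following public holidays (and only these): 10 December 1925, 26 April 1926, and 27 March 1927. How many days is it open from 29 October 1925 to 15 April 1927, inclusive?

29 October 1925 is a Thursday.
The range spans 534 days (inclusive of both endpoints).
534 = 7 × 76 + 2, so there are 76 full weeks plus 2 extra days.
Each full week contributes 5 weekdays (Mon–Fri): 76 × 5 = 380.
The 2 extra days are Thursday, Friday — 2 of them qualify.
Total: 380 + 2 = 382.
Holidays: 10 December 1925 (Thu); 26 April 1926 (Mon); 27 March 1927 (Sun).
2 of the 3 holidays fall on weekdays; the rest are weekends and were already excluded.
Business days: 382 − 2 = 380.

380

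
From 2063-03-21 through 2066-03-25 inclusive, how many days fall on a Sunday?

157 Sundays

2063-03-21 is a Wednesday.
From 2063-03-21 to 2066-03-25 is 1101 days inclusive.
1101 = 7 × 157 + 2, so there are 157 full weeks plus 2 extra days.
Each full week contributes one Sunday: 157 so far.
The 2 extra days are Wednesday, Thursday — none qualify.
Total: 157 + 0 = 157.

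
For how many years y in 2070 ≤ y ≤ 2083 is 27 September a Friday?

Day of week of September 27 in each year:
2070: Sat, 2071: Sun, 2072: Tue, 2073: Wed, 2074: Thu, 2075: Fri ✓, 2076: Sun, 2077: Mon, 2078: Tue, 2079: Wed, 2080: Fri ✓, 2081: Sat, 2082: Sun, 2083: Mon
Fridays: 2075, 2080.

2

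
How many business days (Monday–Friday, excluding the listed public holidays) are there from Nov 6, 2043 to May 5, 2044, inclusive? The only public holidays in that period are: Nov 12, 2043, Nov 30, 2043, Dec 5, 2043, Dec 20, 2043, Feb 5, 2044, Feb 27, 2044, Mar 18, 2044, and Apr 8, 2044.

Nov 6, 2043 is a Friday.
From Nov 6, 2043 to May 5, 2044 is 182 days inclusive.
182 = 7 × 26, so the span is exactly 26 full weeks.
Each full week contributes 5 weekdays (Mon–Fri): 26 × 5 = 130.
Holidays: Nov 12, 2043 (Thu); Nov 30, 2043 (Mon); Dec 5, 2043 (Sat); Dec 20, 2043 (Sun); Feb 5, 2044 (Fri); Feb 27, 2044 (Sat); Mar 18, 2044 (Fri); Apr 8, 2044 (Fri).
5 of the 8 holidays fall on weekdays; the rest are weekends and were already excluded.
Business days: 130 − 5 = 125.

125 business days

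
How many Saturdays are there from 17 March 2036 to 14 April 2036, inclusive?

4 Saturdays

17 March 2036 is a Monday.
From 17 March 2036 to 14 April 2036 is 29 days inclusive.
29 = 7 × 4 + 1, so there are 4 full weeks plus 1 extra day.
Each full week contributes one Saturday: 4 so far.
The 1 extra day is Monday — none qualify.
Total: 4 + 0 = 4.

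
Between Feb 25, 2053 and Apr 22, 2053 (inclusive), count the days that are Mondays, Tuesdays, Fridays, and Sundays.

33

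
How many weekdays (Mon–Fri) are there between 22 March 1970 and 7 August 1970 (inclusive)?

100 weekdays

22 March 1970 is a Sunday.
The range spans 139 days (inclusive of both endpoints).
139 = 7 × 19 + 6, so there are 19 full weeks plus 6 extra days.
Each full week contributes 5 weekdays (Mon–Fri): 19 × 5 = 95.
The 6 extra days are Sun, Mon, Tue, Wed, Thu, Fri — 5 of them qualify.
Total: 95 + 5 = 100.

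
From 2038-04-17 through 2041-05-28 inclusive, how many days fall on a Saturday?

163 Saturdays

2038-04-17 is a Saturday.
The range spans 1138 days (inclusive of both endpoints).
1138 = 7 × 162 + 4, so there are 162 full weeks plus 4 extra days.
Each full week contributes one Saturday: 162 so far.
The 4 extra days are Saturday, Sunday, Monday, Tuesday — 1 of them qualifies.
Total: 162 + 1 = 163.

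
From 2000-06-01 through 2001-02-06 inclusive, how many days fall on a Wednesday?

35

2000-06-01 is a Thursday.
From 2000-06-01 to 2001-02-06 is 251 days inclusive.
251 = 7 × 35 + 6, so there are 35 full weeks plus 6 extra days.
Each full week contributes one Wednesday: 35 so far.
The 6 extra days are Thursday, Friday, Saturday, Sunday, Monday, Tuesday — none qualify.
Total: 35 + 0 = 35.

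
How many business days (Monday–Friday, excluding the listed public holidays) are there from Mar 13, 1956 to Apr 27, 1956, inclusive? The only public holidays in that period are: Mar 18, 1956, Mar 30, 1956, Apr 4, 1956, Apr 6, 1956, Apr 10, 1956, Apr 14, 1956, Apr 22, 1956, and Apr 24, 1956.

Mar 13, 1956 is a Tuesday.
The range spans 46 days (inclusive of both endpoints).
46 = 7 × 6 + 4, so there are 6 full weeks plus 4 extra days.
Each full week contributes 5 weekdays (Mon–Fri): 6 × 5 = 30.
The 4 extra days are Tue, Wed, Thu, Fri — 4 of them qualify.
Total: 30 + 4 = 34.
Holidays: Mar 18, 1956 (Sun); Mar 30, 1956 (Fri); Apr 4, 1956 (Wed); Apr 6, 1956 (Fri); Apr 10, 1956 (Tue); Apr 14, 1956 (Sat); Apr 22, 1956 (Sun); Apr 24, 1956 (Tue).
5 of the 8 holidays fall on weekdays; the rest are weekends and were already excluded.
Business days: 34 − 5 = 29.

29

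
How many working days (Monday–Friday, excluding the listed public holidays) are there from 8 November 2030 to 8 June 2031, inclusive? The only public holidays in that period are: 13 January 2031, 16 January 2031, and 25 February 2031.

8 November 2030 is a Friday.
From 8 November 2030 to 8 June 2031 is 213 days inclusive.
213 = 7 × 30 + 3, so there are 30 full weeks plus 3 extra days.
Each full week contributes 5 weekdays (Mon–Fri): 30 × 5 = 150.
The 3 extra days are Fri, Sat, Sun — 1 of them qualifies.
Total: 150 + 1 = 151.
Holidays: 13 January 2031 (Mon); 16 January 2031 (Thu); 25 February 2031 (Tue).
All 3 holidays fall on weekdays, so subtract 3.
Business days: 151 − 3 = 148.

148 working days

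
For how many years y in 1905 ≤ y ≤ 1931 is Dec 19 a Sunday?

Day of week of December 19 in each year:
1905: Tue, 1906: Wed, 1907: Thu, 1908: Sat, 1909: Sun ✓, 1910: Mon, 1911: Tue, 1912: Thu, 1913: Fri, 1914: Sat, 1915: Sun ✓, 1916: Tue, 1917: Wed, 1918: Thu, 1919: Fri, 1920: Sun ✓, 1921: Mon, 1922: Tue, 1923: Wed, 1924: Fri, 1925: Sat, 1926: Sun ✓, 1927: Mon, 1928: Wed, 1929: Thu, 1930: Fri, 1931: Sat
Sundays: 1909, 1915, 1920, 1926.

4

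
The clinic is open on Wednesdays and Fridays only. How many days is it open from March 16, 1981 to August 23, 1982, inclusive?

150

March 16, 1981 is a Monday.
That's 526 days from start to end, counting both.
526 = 7 × 75 + 1, so there are 75 full weeks plus 1 extra day.
Each full week contributes 2 days from the set (Wed, Fri): 75 × 2 = 150.
The 1 extra day is Monday — none qualify.
Total: 150 + 0 = 150.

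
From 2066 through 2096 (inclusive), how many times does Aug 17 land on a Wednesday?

5

Day of week of August 17 in each year:
2066: Tue, 2067: Wed ✓, 2068: Fri, 2069: Sat, 2070: Sun, 2071: Mon, 2072: Wed ✓, 2073: Thu, 2074: Fri, 2075: Sat, 2076: Mon, 2077: Tue, 2078: Wed ✓, 2079: Thu, 2080: Sat, 2081: Sun, 2082: Mon, 2083: Tue, 2084: Thu, 2085: Fri, 2086: Sat, 2087: Sun, 2088: Tue, 2089: Wed ✓, 2090: Thu, 2091: Fri, 2092: Sun, 2093: Mon, 2094: Tue, 2095: Wed ✓, 2096: Fri
Wednesdays: 2067, 2072, 2078, 2089, 2095.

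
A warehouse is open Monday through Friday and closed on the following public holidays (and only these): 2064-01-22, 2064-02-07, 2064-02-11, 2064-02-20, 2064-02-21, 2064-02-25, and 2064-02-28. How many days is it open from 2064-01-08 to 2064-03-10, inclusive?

2064-01-08 is a Tuesday.
The range spans 63 days (inclusive of both endpoints).
63 = 7 × 9, so the span is exactly 9 full weeks.
Each full week contributes 5 weekdays (Mon–Fri): 9 × 5 = 45.
Holidays: 2064-01-22 (Tue); 2064-02-07 (Thu); 2064-02-11 (Mon); 2064-02-20 (Wed); 2064-02-21 (Thu); 2064-02-25 (Mon); 2064-02-28 (Thu).
All 7 holidays fall on weekdays, so subtract 7.
Business days: 45 − 7 = 38.

38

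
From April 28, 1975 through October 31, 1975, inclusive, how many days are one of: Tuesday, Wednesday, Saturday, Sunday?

April 28, 1975 is a Monday.
That's 187 days from start to end, counting both.
187 = 7 × 26 + 5, so there are 26 full weeks plus 5 extra days.
Each full week contributes 4 days from the set (Tue, Wed, Sat, Sun): 26 × 4 = 104.
The 5 extra days are Monday, Tuesday, Wednesday, Thursday, Friday — 2 of them qualify.
Total: 104 + 2 = 106.

106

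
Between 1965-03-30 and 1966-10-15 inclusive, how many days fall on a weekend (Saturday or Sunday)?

1965-03-30 is a Tuesday.
From 1965-03-30 to 1966-10-15 is 565 days inclusive.
565 = 7 × 80 + 5, so there are 80 full weeks plus 5 extra days.
Each full week contributes 2 weekend days (Sat, Sun): 80 × 2 = 160.
The 5 extra days are Tuesday, Wednesday, Thursday, Friday, Saturday — 1 of them qualifies.
Total: 160 + 1 = 161.

161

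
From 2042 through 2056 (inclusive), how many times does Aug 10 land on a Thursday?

3

Day of week of August 10 in each year:
2042: Sun, 2043: Mon, 2044: Wed, 2045: Thu ✓, 2046: Fri, 2047: Sat, 2048: Mon, 2049: Tue, 2050: Wed, 2051: Thu ✓, 2052: Sat, 2053: Sun, 2054: Mon, 2055: Tue, 2056: Thu ✓
Thursdays: 2045, 2051, 2056.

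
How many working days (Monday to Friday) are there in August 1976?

22

1 August 1976 is a Sunday.
That's 31 days from start to end, counting both.
31 = 7 × 4 + 3, so there are 4 full weeks plus 3 extra days.
Each full week contributes 5 weekdays (Mon–Fri): 4 × 5 = 20.
The 3 extra days are Sunday, Monday, Tuesday — 2 of them qualify.
Total: 20 + 2 = 22.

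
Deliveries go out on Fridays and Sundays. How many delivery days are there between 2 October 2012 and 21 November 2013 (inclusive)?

2 October 2012 is a Tuesday.
From 2 October 2012 to 21 November 2013 is 416 days inclusive.
416 = 7 × 59 + 3, so there are 59 full weeks plus 3 extra days.
Each full week contributes 2 days from the set (Fri, Sun): 59 × 2 = 118.
The 3 extra days are Tuesday, Wednesday, Thursday — none qualify.
Total: 118 + 0 = 118.

118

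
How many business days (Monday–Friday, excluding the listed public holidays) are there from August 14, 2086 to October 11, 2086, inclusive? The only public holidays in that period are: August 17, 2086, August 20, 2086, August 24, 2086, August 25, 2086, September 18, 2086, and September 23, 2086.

40

August 14, 2086 is a Wednesday.
From August 14, 2086 to October 11, 2086 is 59 days inclusive.
59 = 7 × 8 + 3, so there are 8 full weeks plus 3 extra days.
Each full week contributes 5 weekdays (Mon–Fri): 8 × 5 = 40.
The 3 extra days are Wednesday, Thursday, Friday — 3 of them qualify.
Total: 40 + 3 = 43.
Holidays: August 17, 2086 (Sat); August 20, 2086 (Tue); August 24, 2086 (Sat); August 25, 2086 (Sun); September 18, 2086 (Wed); September 23, 2086 (Mon).
3 of the 6 holidays fall on weekdays; the rest are weekends and were already excluded.
Business days: 43 − 3 = 40.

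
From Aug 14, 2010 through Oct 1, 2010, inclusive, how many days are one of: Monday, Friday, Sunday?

21

Aug 14, 2010 is a Saturday.
That's 49 days from start to end, counting both.
49 = 7 × 7, so the span is exactly 7 full weeks.
Each full week contributes 3 days from the set (Mon, Fri, Sun): 7 × 3 = 21.
Total: 21.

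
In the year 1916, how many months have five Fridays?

A month has five Fridays exactly when Friday falls within its first (length − 28) days.
Jan: 31 days, starts Sat → 5 of Sat, Sun, Mon
Feb: 29 days, starts Tue → 5 of Tue
Mar: 31 days, starts Wed → 5 of Wed, Thu, Fri ✓
Apr: 30 days, starts Sat → 5 of Sat, Sun
May: 31 days, starts Mon → 5 of Mon, Tue, Wed
Jun: 30 days, starts Thu → 5 of Thu, Fri ✓
Jul: 31 days, starts Sat → 5 of Sat, Sun, Mon
Aug: 31 days, starts Tue → 5 of Tue, Wed, Thu
Sep: 30 days, starts Fri → 5 of Fri, Sat ✓
Oct: 31 days, starts Sun → 5 of Sun, Mon, Tue
Nov: 30 days, starts Wed → 5 of Wed, Thu
Dec: 31 days, starts Fri → 5 of Fri, Sat, Sun ✓
Months with five Fridays: Mar, Jun, Sep, Dec.

4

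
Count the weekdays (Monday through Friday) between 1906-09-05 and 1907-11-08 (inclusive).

1906-09-05 is a Wednesday.
That's 430 days from start to end, counting both.
430 = 7 × 61 + 3, so there are 61 full weeks plus 3 extra days.
Each full week contributes 5 weekdays (Mon–Fri): 61 × 5 = 305.
The 3 extra days are Wed, Thu, Fri — 3 of them qualify.
Total: 305 + 3 = 308.

308 weekdays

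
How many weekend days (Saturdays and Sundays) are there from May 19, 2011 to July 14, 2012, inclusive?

May 19, 2011 is a Thursday.
The range spans 423 days (inclusive of both endpoints).
423 = 7 × 60 + 3, so there are 60 full weeks plus 3 extra days.
Each full week contributes 2 weekend days (Sat, Sun): 60 × 2 = 120.
The 3 extra days are Thursday, Friday, Saturday — 1 of them qualifies.
Total: 120 + 1 = 121.

121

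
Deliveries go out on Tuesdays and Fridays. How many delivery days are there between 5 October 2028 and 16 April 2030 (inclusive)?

160

5 October 2028 is a Thursday.
From 5 October 2028 to 16 April 2030 is 559 days inclusive.
559 = 7 × 79 + 6, so there are 79 full weeks plus 6 extra days.
Each full week contributes 2 days from the set (Tue, Fri): 79 × 2 = 158.
The 6 extra days are Thu, Fri, Sat, Sun, Mon, Tue — 2 of them qualify.
Total: 158 + 2 = 160.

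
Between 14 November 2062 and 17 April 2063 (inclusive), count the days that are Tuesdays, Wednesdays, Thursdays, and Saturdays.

89

14 November 2062 is a Tuesday.
From 14 November 2062 to 17 April 2063 is 155 days inclusive.
155 = 7 × 22 + 1, so there are 22 full weeks plus 1 extra day.
Each full week contributes 4 days from the set (Tue, Wed, Thu, Sat): 22 × 4 = 88.
The 1 extra day is Tue — 1 of them qualifies.
Total: 88 + 1 = 89.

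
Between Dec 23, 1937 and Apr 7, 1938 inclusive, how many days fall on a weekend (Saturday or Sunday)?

30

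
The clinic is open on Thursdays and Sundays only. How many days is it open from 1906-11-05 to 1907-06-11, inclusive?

1906-11-05 is a Monday.
The range spans 219 days (inclusive of both endpoints).
219 = 7 × 31 + 2, so there are 31 full weeks plus 2 extra days.
Each full week contributes 2 days from the set (Thu, Sun): 31 × 2 = 62.
The 2 extra days are Monday, Tuesday — none qualify.
Total: 62 + 0 = 62.

62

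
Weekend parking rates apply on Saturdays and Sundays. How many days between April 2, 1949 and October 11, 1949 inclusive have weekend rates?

56

April 2, 1949 is a Saturday.
The range spans 193 days (inclusive of both endpoints).
193 = 7 × 27 + 4, so there are 27 full weeks plus 4 extra days.
Each full week contributes 2 weekend days (Sat, Sun): 27 × 2 = 54.
The 4 extra days are Saturday, Sunday, Monday, Tuesday — 2 of them qualify.
Total: 54 + 2 = 56.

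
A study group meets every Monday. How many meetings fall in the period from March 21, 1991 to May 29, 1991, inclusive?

10 Mondays

March 21, 1991 is a Thursday.
The range spans 70 days (inclusive of both endpoints).
70 = 7 × 10, so the span is exactly 10 full weeks.
Each full week contributes one Monday: 10 so far.
Total: 10.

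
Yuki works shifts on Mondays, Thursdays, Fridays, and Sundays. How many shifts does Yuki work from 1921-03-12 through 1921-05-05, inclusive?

31

1921-03-12 is a Saturday.
From 1921-03-12 to 1921-05-05 is 55 days inclusive.
55 = 7 × 7 + 6, so there are 7 full weeks plus 6 extra days.
Each full week contributes 4 days from the set (Mon, Thu, Fri, Sun): 7 × 4 = 28.
The 6 extra days are Sat, Sun, Mon, Tue, Wed, Thu — 3 of them qualify.
Total: 28 + 3 = 31.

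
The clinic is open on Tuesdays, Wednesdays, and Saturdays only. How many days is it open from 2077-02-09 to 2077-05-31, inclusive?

48

2077-02-09 is a Tuesday.
That's 112 days from start to end, counting both.
112 = 7 × 16, so the span is exactly 16 full weeks.
Each full week contributes 3 days from the set (Tue, Wed, Sat): 16 × 3 = 48.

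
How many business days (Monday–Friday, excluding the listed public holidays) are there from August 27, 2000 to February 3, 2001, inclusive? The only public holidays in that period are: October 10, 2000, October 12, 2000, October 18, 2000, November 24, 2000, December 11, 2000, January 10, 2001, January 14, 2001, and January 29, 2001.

August 27, 2000 is a Sunday.
That's 161 days from start to end, counting both.
161 = 7 × 23, so the span is exactly 23 full weeks.
Each full week contributes 5 weekdays (Mon–Fri): 23 × 5 = 115.
Holidays: October 10, 2000 (Tue); October 12, 2000 (Thu); October 18, 2000 (Wed); November 24, 2000 (Fri); December 11, 2000 (Mon); January 10, 2001 (Wed); January 14, 2001 (Sun); January 29, 2001 (Mon).
7 of the 8 holidays fall on weekdays; the rest are weekends and were already excluded.
Business days: 115 − 7 = 108.

108 business days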